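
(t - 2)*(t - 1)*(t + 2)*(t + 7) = t^4 + 6*t^3 - 11*t^2 - 24*t + 28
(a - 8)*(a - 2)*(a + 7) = a^3 - 3*a^2 - 54*a + 112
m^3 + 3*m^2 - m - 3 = (m - 1)*(m + 1)*(m + 3)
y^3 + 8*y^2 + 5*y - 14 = (y - 1)*(y + 2)*(y + 7)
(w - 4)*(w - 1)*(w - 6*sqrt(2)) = w^3 - 6*sqrt(2)*w^2 - 5*w^2 + 4*w + 30*sqrt(2)*w - 24*sqrt(2)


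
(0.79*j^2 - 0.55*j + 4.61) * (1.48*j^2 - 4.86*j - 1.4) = 1.1692*j^4 - 4.6534*j^3 + 8.3898*j^2 - 21.6346*j - 6.454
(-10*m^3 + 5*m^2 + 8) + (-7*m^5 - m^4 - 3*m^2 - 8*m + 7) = -7*m^5 - m^4 - 10*m^3 + 2*m^2 - 8*m + 15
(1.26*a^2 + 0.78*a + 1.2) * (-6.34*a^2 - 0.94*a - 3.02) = -7.9884*a^4 - 6.1296*a^3 - 12.1464*a^2 - 3.4836*a - 3.624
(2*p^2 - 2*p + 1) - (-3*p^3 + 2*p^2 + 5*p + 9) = 3*p^3 - 7*p - 8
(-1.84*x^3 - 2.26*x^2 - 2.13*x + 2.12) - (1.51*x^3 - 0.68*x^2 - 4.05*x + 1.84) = -3.35*x^3 - 1.58*x^2 + 1.92*x + 0.28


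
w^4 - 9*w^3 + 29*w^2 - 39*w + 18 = (w - 3)^2*(w - 2)*(w - 1)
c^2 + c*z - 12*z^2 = (c - 3*z)*(c + 4*z)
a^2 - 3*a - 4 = (a - 4)*(a + 1)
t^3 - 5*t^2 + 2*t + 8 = (t - 4)*(t - 2)*(t + 1)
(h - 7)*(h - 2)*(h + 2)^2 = h^4 - 5*h^3 - 18*h^2 + 20*h + 56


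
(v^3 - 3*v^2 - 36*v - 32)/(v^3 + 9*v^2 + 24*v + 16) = (v - 8)/(v + 4)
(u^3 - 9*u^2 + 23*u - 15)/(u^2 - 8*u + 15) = u - 1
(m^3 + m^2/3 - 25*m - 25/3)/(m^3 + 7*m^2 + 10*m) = (3*m^2 - 14*m - 5)/(3*m*(m + 2))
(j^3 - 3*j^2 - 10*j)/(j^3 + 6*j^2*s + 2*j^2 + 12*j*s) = (j - 5)/(j + 6*s)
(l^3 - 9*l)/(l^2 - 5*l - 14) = l*(9 - l^2)/(-l^2 + 5*l + 14)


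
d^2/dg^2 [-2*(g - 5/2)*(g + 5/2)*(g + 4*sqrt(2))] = -12*g - 16*sqrt(2)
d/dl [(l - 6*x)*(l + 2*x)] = 2*l - 4*x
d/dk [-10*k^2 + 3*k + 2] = 3 - 20*k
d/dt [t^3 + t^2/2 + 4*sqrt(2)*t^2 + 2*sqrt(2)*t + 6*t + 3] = 3*t^2 + t + 8*sqrt(2)*t + 2*sqrt(2) + 6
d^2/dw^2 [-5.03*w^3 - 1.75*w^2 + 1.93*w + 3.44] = -30.18*w - 3.5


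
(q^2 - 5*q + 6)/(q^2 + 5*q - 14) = (q - 3)/(q + 7)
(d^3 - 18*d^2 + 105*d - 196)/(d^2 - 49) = (d^2 - 11*d + 28)/(d + 7)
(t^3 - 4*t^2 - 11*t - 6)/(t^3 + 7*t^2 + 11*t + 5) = (t - 6)/(t + 5)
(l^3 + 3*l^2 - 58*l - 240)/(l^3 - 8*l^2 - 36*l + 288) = (l + 5)/(l - 6)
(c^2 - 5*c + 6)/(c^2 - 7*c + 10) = (c - 3)/(c - 5)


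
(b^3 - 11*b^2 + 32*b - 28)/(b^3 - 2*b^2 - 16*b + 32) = (b^2 - 9*b + 14)/(b^2 - 16)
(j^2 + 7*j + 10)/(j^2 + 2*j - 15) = (j + 2)/(j - 3)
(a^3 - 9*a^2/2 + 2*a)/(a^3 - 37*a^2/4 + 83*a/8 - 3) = 4*a*(a - 4)/(4*a^2 - 35*a + 24)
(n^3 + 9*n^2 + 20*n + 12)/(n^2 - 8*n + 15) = (n^3 + 9*n^2 + 20*n + 12)/(n^2 - 8*n + 15)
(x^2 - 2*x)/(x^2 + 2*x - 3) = x*(x - 2)/(x^2 + 2*x - 3)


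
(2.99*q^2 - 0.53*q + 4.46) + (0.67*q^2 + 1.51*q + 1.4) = 3.66*q^2 + 0.98*q + 5.86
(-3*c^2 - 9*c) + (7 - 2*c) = -3*c^2 - 11*c + 7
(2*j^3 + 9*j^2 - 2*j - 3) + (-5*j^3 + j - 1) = -3*j^3 + 9*j^2 - j - 4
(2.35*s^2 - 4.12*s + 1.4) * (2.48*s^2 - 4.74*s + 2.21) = 5.828*s^4 - 21.3566*s^3 + 28.1943*s^2 - 15.7412*s + 3.094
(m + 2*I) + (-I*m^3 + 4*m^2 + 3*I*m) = -I*m^3 + 4*m^2 + m + 3*I*m + 2*I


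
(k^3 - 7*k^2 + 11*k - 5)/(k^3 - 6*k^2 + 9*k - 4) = (k - 5)/(k - 4)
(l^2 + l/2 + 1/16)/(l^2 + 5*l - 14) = (l^2 + l/2 + 1/16)/(l^2 + 5*l - 14)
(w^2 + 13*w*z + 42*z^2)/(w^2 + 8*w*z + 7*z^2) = (w + 6*z)/(w + z)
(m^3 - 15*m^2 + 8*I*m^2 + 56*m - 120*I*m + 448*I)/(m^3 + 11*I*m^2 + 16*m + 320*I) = (m^2 - 15*m + 56)/(m^2 + 3*I*m + 40)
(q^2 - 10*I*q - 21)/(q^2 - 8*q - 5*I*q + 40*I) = (q^2 - 10*I*q - 21)/(q^2 - 8*q - 5*I*q + 40*I)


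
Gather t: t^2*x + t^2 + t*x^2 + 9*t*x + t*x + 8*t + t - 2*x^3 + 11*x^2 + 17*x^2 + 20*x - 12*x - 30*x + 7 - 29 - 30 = t^2*(x + 1) + t*(x^2 + 10*x + 9) - 2*x^3 + 28*x^2 - 22*x - 52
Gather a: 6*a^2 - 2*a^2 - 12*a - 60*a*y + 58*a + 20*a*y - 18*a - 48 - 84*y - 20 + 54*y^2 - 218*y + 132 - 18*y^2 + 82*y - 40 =4*a^2 + a*(28 - 40*y) + 36*y^2 - 220*y + 24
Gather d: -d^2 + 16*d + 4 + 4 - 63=-d^2 + 16*d - 55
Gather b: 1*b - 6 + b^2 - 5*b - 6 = b^2 - 4*b - 12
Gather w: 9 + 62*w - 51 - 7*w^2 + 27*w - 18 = -7*w^2 + 89*w - 60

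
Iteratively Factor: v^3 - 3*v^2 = (v)*(v^2 - 3*v) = v^2*(v - 3)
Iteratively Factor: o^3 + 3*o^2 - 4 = (o + 2)*(o^2 + o - 2) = (o - 1)*(o + 2)*(o + 2)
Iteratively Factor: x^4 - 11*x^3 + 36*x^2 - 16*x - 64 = (x - 4)*(x^3 - 7*x^2 + 8*x + 16) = (x - 4)^2*(x^2 - 3*x - 4) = (x - 4)^2*(x + 1)*(x - 4)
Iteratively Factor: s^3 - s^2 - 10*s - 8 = (s + 1)*(s^2 - 2*s - 8) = (s - 4)*(s + 1)*(s + 2)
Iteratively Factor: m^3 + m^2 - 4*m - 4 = (m - 2)*(m^2 + 3*m + 2) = (m - 2)*(m + 1)*(m + 2)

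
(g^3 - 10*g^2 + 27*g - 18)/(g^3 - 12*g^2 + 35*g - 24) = (g - 6)/(g - 8)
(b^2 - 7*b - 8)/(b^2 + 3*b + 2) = (b - 8)/(b + 2)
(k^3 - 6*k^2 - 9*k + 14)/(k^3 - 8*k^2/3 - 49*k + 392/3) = 3*(k^2 + k - 2)/(3*k^2 + 13*k - 56)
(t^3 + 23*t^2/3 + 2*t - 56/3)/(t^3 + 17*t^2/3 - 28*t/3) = (t + 2)/t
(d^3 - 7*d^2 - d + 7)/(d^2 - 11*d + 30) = (d^3 - 7*d^2 - d + 7)/(d^2 - 11*d + 30)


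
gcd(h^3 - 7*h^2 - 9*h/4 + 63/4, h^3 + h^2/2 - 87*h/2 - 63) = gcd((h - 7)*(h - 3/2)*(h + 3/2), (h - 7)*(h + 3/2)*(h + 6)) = h^2 - 11*h/2 - 21/2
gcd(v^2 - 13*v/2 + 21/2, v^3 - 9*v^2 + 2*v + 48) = v - 3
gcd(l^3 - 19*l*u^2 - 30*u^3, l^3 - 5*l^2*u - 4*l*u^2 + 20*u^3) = -l^2 + 3*l*u + 10*u^2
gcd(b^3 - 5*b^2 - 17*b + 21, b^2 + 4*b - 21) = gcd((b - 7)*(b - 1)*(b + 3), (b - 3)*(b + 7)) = 1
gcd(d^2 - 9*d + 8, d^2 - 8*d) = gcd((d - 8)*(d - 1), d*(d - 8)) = d - 8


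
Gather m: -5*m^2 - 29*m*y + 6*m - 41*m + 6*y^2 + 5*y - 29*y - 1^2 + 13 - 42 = -5*m^2 + m*(-29*y - 35) + 6*y^2 - 24*y - 30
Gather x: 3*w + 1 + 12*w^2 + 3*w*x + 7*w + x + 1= 12*w^2 + 10*w + x*(3*w + 1) + 2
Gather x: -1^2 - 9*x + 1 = -9*x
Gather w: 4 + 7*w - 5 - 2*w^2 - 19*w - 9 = -2*w^2 - 12*w - 10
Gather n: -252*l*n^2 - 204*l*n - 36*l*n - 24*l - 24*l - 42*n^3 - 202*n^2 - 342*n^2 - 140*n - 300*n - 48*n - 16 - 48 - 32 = -48*l - 42*n^3 + n^2*(-252*l - 544) + n*(-240*l - 488) - 96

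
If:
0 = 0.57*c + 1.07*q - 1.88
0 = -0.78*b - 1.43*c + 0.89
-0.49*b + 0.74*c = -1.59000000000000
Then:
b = 2.29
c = -0.63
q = 2.09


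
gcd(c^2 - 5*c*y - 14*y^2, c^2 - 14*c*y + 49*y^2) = -c + 7*y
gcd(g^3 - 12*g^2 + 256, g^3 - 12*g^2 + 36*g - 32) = g - 8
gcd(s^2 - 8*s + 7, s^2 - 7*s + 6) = s - 1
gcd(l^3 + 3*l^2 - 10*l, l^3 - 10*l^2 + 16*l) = l^2 - 2*l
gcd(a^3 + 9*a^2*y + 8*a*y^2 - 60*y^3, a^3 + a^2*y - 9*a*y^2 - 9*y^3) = 1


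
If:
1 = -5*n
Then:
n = -1/5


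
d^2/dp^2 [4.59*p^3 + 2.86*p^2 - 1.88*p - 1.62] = 27.54*p + 5.72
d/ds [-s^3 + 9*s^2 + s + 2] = -3*s^2 + 18*s + 1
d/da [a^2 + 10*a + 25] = 2*a + 10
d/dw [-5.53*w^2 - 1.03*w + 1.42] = -11.06*w - 1.03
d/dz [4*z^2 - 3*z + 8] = 8*z - 3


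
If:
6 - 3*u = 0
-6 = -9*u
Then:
No Solution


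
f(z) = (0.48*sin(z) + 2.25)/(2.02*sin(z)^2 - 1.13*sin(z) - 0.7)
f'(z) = (-4.04*sin(z)*cos(z) + 1.13*cos(z))*(0.48*sin(z) + 2.25)/(2.02*sin(z)^2 - 1.13*sin(z) - 0.7)^2 + 0.48*cos(z)/(2.02*sin(z)^2 - 1.13*sin(z) - 0.7) = (-0.9696*sin(z)^2 - 9.09*sin(z) + 2.2065)*cos(z)/(4.0804*sin(z)^4 - 4.5652*sin(z)^3 - 1.5511*sin(z)^2 + 1.582*sin(z) + 0.49)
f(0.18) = -2.79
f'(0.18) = 0.77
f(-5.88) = -2.93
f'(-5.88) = -2.00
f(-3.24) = -2.90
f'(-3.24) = -2.07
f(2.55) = -3.59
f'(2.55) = 5.33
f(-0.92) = 1.26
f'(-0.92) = 2.45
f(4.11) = 1.16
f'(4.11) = -1.99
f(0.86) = -6.60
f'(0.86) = -21.77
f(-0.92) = 1.26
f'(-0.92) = 2.45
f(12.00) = 4.08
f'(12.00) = 24.12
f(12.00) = 4.08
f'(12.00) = 24.12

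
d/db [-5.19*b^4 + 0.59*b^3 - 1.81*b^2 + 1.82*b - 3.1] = -20.76*b^3 + 1.77*b^2 - 3.62*b + 1.82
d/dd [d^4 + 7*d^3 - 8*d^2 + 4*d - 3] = 4*d^3 + 21*d^2 - 16*d + 4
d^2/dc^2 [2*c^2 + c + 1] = 4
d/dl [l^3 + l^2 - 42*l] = 3*l^2 + 2*l - 42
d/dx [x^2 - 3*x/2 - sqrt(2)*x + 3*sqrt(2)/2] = 2*x - 3/2 - sqrt(2)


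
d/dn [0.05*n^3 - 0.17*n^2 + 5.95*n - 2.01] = 0.15*n^2 - 0.34*n + 5.95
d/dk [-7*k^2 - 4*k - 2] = -14*k - 4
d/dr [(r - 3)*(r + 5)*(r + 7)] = 3*r^2 + 18*r - 1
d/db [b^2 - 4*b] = 2*b - 4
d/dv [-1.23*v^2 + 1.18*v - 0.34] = 1.18 - 2.46*v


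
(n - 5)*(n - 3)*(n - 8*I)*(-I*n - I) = -I*n^4 - 8*n^3 + 7*I*n^3 + 56*n^2 - 7*I*n^2 - 56*n - 15*I*n - 120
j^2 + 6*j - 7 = (j - 1)*(j + 7)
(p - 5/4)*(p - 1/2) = p^2 - 7*p/4 + 5/8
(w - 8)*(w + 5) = w^2 - 3*w - 40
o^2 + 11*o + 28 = (o + 4)*(o + 7)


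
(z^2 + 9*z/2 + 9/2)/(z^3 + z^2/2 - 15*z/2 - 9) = (z + 3)/(z^2 - z - 6)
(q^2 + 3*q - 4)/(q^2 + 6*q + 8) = (q - 1)/(q + 2)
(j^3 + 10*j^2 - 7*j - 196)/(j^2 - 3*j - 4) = (j^2 + 14*j + 49)/(j + 1)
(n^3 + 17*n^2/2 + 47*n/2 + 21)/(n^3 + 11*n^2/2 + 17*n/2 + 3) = (2*n + 7)/(2*n + 1)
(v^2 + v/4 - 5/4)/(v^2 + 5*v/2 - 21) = (4*v^2 + v - 5)/(2*(2*v^2 + 5*v - 42))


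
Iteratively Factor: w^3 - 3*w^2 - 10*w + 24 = (w - 2)*(w^2 - w - 12) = (w - 4)*(w - 2)*(w + 3)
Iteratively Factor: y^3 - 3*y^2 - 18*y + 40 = (y + 4)*(y^2 - 7*y + 10) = (y - 5)*(y + 4)*(y - 2)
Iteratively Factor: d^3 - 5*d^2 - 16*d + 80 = (d - 5)*(d^2 - 16) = (d - 5)*(d + 4)*(d - 4)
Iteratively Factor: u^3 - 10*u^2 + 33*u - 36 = (u - 3)*(u^2 - 7*u + 12) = (u - 4)*(u - 3)*(u - 3)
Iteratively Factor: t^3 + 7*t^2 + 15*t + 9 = (t + 1)*(t^2 + 6*t + 9) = (t + 1)*(t + 3)*(t + 3)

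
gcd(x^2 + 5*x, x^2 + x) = x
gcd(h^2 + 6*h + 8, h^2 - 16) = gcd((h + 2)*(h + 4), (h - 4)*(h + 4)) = h + 4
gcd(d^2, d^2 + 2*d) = d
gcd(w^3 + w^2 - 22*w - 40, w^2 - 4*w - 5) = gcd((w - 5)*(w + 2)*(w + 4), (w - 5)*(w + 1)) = w - 5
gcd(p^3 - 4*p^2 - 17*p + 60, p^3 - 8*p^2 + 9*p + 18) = p - 3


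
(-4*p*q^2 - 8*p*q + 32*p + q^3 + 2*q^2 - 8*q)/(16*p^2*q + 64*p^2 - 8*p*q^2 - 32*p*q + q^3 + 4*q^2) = (2 - q)/(4*p - q)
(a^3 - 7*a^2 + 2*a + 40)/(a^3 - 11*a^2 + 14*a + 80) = (a - 4)/(a - 8)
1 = 1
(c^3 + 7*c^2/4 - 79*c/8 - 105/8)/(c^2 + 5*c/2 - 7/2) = (4*c^2 - 7*c - 15)/(4*(c - 1))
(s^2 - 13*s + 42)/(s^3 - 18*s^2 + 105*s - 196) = (s - 6)/(s^2 - 11*s + 28)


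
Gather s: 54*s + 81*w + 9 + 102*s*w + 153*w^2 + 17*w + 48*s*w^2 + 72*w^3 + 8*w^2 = s*(48*w^2 + 102*w + 54) + 72*w^3 + 161*w^2 + 98*w + 9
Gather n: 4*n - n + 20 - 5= 3*n + 15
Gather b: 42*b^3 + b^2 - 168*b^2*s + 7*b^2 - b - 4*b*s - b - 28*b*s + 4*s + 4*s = 42*b^3 + b^2*(8 - 168*s) + b*(-32*s - 2) + 8*s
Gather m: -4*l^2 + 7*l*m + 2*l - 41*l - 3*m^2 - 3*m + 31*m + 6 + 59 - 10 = -4*l^2 - 39*l - 3*m^2 + m*(7*l + 28) + 55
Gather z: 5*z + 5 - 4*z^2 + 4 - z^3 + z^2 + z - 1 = -z^3 - 3*z^2 + 6*z + 8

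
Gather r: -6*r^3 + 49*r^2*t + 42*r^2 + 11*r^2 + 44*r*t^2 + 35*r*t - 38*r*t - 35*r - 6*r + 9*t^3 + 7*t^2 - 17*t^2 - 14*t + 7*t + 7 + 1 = -6*r^3 + r^2*(49*t + 53) + r*(44*t^2 - 3*t - 41) + 9*t^3 - 10*t^2 - 7*t + 8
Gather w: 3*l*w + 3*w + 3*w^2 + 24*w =3*w^2 + w*(3*l + 27)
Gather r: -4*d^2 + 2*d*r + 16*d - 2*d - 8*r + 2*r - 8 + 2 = -4*d^2 + 14*d + r*(2*d - 6) - 6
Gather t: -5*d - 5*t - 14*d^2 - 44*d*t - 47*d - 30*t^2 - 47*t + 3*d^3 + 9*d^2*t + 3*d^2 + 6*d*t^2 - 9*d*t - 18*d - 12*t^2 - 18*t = 3*d^3 - 11*d^2 - 70*d + t^2*(6*d - 42) + t*(9*d^2 - 53*d - 70)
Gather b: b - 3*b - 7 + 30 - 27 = -2*b - 4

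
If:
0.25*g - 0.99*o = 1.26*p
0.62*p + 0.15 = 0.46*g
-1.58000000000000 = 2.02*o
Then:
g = 1.58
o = -0.78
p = 0.93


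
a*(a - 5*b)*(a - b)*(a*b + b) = a^4*b - 6*a^3*b^2 + a^3*b + 5*a^2*b^3 - 6*a^2*b^2 + 5*a*b^3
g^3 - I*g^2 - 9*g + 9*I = (g - 3)*(g + 3)*(g - I)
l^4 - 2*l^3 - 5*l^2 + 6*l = l*(l - 3)*(l - 1)*(l + 2)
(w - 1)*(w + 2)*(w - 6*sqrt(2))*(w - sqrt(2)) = w^4 - 7*sqrt(2)*w^3 + w^3 - 7*sqrt(2)*w^2 + 10*w^2 + 12*w + 14*sqrt(2)*w - 24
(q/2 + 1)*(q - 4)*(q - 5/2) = q^3/2 - 9*q^2/4 - 3*q/2 + 10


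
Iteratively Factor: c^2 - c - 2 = (c + 1)*(c - 2)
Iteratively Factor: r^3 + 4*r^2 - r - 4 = (r - 1)*(r^2 + 5*r + 4) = (r - 1)*(r + 4)*(r + 1)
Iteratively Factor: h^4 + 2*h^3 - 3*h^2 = (h - 1)*(h^3 + 3*h^2) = h*(h - 1)*(h^2 + 3*h) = h*(h - 1)*(h + 3)*(h)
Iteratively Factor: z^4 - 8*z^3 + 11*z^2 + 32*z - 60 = (z - 2)*(z^3 - 6*z^2 - z + 30) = (z - 3)*(z - 2)*(z^2 - 3*z - 10) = (z - 3)*(z - 2)*(z + 2)*(z - 5)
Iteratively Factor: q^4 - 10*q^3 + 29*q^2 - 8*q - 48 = (q - 4)*(q^3 - 6*q^2 + 5*q + 12) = (q - 4)*(q - 3)*(q^2 - 3*q - 4) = (q - 4)*(q - 3)*(q + 1)*(q - 4)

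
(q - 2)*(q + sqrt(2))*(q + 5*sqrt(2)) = q^3 - 2*q^2 + 6*sqrt(2)*q^2 - 12*sqrt(2)*q + 10*q - 20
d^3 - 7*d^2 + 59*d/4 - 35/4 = (d - 7/2)*(d - 5/2)*(d - 1)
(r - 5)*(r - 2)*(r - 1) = r^3 - 8*r^2 + 17*r - 10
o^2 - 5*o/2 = o*(o - 5/2)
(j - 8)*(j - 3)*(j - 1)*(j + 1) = j^4 - 11*j^3 + 23*j^2 + 11*j - 24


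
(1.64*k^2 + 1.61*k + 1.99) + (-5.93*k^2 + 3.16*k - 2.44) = -4.29*k^2 + 4.77*k - 0.45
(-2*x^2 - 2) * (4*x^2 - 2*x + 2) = -8*x^4 + 4*x^3 - 12*x^2 + 4*x - 4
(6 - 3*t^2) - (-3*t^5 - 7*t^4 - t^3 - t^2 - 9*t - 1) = 3*t^5 + 7*t^4 + t^3 - 2*t^2 + 9*t + 7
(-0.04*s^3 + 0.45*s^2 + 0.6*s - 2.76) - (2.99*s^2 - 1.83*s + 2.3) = -0.04*s^3 - 2.54*s^2 + 2.43*s - 5.06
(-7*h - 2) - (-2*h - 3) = 1 - 5*h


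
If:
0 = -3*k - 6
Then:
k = -2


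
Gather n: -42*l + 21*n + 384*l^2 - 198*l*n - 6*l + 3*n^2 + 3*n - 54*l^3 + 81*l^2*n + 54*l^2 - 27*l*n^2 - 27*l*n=-54*l^3 + 438*l^2 - 48*l + n^2*(3 - 27*l) + n*(81*l^2 - 225*l + 24)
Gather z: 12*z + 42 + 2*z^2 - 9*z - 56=2*z^2 + 3*z - 14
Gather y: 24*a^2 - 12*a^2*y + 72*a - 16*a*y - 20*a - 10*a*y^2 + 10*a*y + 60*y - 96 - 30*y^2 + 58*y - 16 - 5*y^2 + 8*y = 24*a^2 + 52*a + y^2*(-10*a - 35) + y*(-12*a^2 - 6*a + 126) - 112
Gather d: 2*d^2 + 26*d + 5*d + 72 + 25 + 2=2*d^2 + 31*d + 99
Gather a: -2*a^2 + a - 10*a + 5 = -2*a^2 - 9*a + 5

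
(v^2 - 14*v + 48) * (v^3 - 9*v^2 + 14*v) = v^5 - 23*v^4 + 188*v^3 - 628*v^2 + 672*v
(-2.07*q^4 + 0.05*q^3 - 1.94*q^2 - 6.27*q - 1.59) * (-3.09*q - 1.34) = 6.3963*q^5 + 2.6193*q^4 + 5.9276*q^3 + 21.9739*q^2 + 13.3149*q + 2.1306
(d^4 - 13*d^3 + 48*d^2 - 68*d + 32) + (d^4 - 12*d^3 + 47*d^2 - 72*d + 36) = 2*d^4 - 25*d^3 + 95*d^2 - 140*d + 68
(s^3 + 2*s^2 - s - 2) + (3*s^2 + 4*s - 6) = s^3 + 5*s^2 + 3*s - 8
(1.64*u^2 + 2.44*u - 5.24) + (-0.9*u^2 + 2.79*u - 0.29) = 0.74*u^2 + 5.23*u - 5.53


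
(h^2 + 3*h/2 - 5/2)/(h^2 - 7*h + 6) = (h + 5/2)/(h - 6)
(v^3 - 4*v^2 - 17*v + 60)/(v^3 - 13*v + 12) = (v - 5)/(v - 1)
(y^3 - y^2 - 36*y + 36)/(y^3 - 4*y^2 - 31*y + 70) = (y^3 - y^2 - 36*y + 36)/(y^3 - 4*y^2 - 31*y + 70)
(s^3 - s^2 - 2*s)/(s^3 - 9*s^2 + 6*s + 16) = s/(s - 8)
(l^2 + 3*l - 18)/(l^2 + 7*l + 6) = (l - 3)/(l + 1)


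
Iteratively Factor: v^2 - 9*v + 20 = (v - 5)*(v - 4)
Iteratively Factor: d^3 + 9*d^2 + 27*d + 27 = (d + 3)*(d^2 + 6*d + 9) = (d + 3)^2*(d + 3)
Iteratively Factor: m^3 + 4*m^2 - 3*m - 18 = (m + 3)*(m^2 + m - 6) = (m - 2)*(m + 3)*(m + 3)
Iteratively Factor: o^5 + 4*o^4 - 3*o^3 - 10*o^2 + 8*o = (o + 2)*(o^4 + 2*o^3 - 7*o^2 + 4*o) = (o - 1)*(o + 2)*(o^3 + 3*o^2 - 4*o) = (o - 1)*(o + 2)*(o + 4)*(o^2 - o) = o*(o - 1)*(o + 2)*(o + 4)*(o - 1)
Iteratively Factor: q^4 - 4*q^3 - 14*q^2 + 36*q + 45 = (q - 5)*(q^3 + q^2 - 9*q - 9) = (q - 5)*(q + 1)*(q^2 - 9) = (q - 5)*(q - 3)*(q + 1)*(q + 3)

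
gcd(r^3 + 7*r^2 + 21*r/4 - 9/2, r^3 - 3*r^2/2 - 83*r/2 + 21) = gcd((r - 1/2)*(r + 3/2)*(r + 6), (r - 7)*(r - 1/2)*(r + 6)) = r^2 + 11*r/2 - 3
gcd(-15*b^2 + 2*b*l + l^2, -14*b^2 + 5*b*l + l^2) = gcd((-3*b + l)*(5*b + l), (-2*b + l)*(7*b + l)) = 1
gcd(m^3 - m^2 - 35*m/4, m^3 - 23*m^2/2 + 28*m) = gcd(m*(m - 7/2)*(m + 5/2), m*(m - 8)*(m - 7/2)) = m^2 - 7*m/2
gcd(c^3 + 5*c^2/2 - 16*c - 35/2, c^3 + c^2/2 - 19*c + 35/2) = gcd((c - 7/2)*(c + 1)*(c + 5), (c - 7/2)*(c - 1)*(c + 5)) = c^2 + 3*c/2 - 35/2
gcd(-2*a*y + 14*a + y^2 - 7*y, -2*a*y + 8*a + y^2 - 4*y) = -2*a + y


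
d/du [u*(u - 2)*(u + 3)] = 3*u^2 + 2*u - 6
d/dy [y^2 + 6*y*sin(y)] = 6*y*cos(y) + 2*y + 6*sin(y)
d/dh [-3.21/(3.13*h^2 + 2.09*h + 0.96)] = (20.0946*h + 6.7089)/(3.13*h^2 + 2.09*h + 0.96)^2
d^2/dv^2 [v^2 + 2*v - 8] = 2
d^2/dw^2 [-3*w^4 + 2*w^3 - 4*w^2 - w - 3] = -36*w^2 + 12*w - 8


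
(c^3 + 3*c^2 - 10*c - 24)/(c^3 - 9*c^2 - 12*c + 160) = (c^2 - c - 6)/(c^2 - 13*c + 40)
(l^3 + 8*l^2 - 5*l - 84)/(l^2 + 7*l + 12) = (l^2 + 4*l - 21)/(l + 3)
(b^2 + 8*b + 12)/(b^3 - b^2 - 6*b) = (b + 6)/(b*(b - 3))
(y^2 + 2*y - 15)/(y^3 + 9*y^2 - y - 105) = 1/(y + 7)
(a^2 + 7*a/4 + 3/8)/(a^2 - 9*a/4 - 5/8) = (2*a + 3)/(2*a - 5)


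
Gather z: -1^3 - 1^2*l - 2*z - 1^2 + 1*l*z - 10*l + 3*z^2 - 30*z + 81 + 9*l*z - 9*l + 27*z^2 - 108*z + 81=-20*l + 30*z^2 + z*(10*l - 140) + 160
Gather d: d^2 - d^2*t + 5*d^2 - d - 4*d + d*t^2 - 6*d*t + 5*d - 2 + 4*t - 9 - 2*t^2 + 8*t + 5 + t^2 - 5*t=d^2*(6 - t) + d*(t^2 - 6*t) - t^2 + 7*t - 6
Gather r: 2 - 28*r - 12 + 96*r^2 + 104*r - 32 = 96*r^2 + 76*r - 42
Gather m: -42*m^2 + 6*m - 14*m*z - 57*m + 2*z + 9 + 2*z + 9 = -42*m^2 + m*(-14*z - 51) + 4*z + 18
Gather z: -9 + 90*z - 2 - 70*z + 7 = 20*z - 4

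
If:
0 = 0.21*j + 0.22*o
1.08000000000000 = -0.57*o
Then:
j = 1.98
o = -1.89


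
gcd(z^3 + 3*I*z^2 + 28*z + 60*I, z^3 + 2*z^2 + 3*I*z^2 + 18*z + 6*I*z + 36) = z + 6*I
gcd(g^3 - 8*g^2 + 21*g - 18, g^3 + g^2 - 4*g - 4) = g - 2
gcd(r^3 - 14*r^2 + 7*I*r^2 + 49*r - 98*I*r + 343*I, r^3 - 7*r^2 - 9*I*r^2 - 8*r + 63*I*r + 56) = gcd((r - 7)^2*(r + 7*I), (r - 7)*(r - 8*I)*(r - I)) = r - 7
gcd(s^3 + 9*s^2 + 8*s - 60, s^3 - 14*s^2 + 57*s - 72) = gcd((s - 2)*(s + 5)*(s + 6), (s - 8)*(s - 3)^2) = 1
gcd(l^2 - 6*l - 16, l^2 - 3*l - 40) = l - 8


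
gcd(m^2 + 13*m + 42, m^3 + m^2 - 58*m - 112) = m + 7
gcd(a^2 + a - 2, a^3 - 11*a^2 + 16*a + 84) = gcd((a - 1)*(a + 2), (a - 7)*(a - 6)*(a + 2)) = a + 2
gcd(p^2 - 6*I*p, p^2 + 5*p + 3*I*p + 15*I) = 1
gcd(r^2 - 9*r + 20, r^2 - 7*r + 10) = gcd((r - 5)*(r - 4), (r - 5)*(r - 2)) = r - 5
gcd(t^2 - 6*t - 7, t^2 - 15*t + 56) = t - 7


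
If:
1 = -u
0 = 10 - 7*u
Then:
No Solution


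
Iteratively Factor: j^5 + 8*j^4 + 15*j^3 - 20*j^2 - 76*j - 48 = (j - 2)*(j^4 + 10*j^3 + 35*j^2 + 50*j + 24) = (j - 2)*(j + 4)*(j^3 + 6*j^2 + 11*j + 6) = (j - 2)*(j + 3)*(j + 4)*(j^2 + 3*j + 2) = (j - 2)*(j + 1)*(j + 3)*(j + 4)*(j + 2)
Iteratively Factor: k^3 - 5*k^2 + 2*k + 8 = (k - 2)*(k^2 - 3*k - 4) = (k - 4)*(k - 2)*(k + 1)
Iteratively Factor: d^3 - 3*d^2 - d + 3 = (d - 3)*(d^2 - 1) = (d - 3)*(d + 1)*(d - 1)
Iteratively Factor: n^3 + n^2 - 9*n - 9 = (n + 1)*(n^2 - 9) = (n - 3)*(n + 1)*(n + 3)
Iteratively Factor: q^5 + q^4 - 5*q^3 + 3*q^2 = (q - 1)*(q^4 + 2*q^3 - 3*q^2) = q*(q - 1)*(q^3 + 2*q^2 - 3*q) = q*(q - 1)*(q + 3)*(q^2 - q) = q^2*(q - 1)*(q + 3)*(q - 1)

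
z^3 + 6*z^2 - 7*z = z*(z - 1)*(z + 7)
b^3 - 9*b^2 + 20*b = b*(b - 5)*(b - 4)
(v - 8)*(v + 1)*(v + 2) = v^3 - 5*v^2 - 22*v - 16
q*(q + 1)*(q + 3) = q^3 + 4*q^2 + 3*q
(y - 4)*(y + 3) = y^2 - y - 12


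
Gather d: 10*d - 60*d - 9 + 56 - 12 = 35 - 50*d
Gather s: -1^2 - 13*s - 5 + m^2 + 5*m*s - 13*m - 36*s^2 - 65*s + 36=m^2 - 13*m - 36*s^2 + s*(5*m - 78) + 30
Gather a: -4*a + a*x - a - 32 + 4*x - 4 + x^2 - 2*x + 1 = a*(x - 5) + x^2 + 2*x - 35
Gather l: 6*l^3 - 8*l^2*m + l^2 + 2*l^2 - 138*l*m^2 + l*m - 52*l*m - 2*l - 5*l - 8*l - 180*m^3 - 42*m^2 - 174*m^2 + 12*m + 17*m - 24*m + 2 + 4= 6*l^3 + l^2*(3 - 8*m) + l*(-138*m^2 - 51*m - 15) - 180*m^3 - 216*m^2 + 5*m + 6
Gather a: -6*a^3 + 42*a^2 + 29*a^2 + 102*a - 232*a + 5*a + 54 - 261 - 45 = -6*a^3 + 71*a^2 - 125*a - 252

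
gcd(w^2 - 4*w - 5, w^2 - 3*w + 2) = 1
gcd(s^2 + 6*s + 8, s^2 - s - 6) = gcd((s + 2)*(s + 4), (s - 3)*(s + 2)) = s + 2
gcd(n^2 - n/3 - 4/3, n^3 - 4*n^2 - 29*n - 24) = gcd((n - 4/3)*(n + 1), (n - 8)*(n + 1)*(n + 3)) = n + 1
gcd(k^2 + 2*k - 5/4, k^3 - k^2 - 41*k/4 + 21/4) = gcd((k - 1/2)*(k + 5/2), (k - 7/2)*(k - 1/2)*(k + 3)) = k - 1/2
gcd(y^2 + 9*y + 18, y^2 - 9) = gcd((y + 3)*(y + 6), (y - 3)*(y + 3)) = y + 3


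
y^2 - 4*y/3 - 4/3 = (y - 2)*(y + 2/3)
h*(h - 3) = h^2 - 3*h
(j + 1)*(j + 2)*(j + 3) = j^3 + 6*j^2 + 11*j + 6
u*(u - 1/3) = u^2 - u/3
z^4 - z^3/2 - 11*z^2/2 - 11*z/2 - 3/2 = (z - 3)*(z + 1/2)*(z + 1)^2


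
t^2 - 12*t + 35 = (t - 7)*(t - 5)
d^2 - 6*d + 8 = (d - 4)*(d - 2)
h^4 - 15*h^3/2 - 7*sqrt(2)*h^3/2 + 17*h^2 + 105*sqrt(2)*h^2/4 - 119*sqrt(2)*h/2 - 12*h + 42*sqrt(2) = (h - 4)*(h - 2)*(h - 3/2)*(h - 7*sqrt(2)/2)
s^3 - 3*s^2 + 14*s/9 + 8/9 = (s - 2)*(s - 4/3)*(s + 1/3)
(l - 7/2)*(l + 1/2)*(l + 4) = l^3 + l^2 - 55*l/4 - 7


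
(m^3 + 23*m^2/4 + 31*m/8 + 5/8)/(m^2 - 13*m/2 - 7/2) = (4*m^2 + 21*m + 5)/(4*(m - 7))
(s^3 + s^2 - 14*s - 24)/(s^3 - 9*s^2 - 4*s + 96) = (s + 2)/(s - 8)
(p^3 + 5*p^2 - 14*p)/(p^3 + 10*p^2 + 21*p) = (p - 2)/(p + 3)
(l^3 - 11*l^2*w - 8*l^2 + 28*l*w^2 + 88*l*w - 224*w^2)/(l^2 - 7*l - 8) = (l^2 - 11*l*w + 28*w^2)/(l + 1)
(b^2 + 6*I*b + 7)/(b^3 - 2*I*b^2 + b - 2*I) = (b + 7*I)/(b^2 - I*b + 2)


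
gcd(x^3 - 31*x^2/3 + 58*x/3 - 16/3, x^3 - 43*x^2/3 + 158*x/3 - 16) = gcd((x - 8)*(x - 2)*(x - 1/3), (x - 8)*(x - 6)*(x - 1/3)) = x^2 - 25*x/3 + 8/3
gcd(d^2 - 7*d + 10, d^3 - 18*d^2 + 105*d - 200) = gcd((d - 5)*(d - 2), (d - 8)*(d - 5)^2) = d - 5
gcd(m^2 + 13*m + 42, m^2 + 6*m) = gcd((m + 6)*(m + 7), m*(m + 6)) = m + 6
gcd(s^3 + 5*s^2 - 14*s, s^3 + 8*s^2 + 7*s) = s^2 + 7*s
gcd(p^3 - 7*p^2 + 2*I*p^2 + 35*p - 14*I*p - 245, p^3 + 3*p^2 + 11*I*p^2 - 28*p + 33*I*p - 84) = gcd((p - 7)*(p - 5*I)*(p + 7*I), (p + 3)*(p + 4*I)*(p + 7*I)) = p + 7*I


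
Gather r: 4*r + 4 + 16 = 4*r + 20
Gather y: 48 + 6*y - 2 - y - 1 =5*y + 45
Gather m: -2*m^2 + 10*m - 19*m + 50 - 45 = -2*m^2 - 9*m + 5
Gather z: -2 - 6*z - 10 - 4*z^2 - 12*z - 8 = -4*z^2 - 18*z - 20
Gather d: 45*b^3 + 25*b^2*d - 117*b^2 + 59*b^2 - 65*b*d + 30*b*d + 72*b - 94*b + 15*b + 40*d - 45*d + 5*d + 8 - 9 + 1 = 45*b^3 - 58*b^2 - 7*b + d*(25*b^2 - 35*b)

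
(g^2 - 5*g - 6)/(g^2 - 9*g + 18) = (g + 1)/(g - 3)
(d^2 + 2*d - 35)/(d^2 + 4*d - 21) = (d - 5)/(d - 3)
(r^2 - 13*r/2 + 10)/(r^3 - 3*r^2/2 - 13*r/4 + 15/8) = 4*(r - 4)/(4*r^2 + 4*r - 3)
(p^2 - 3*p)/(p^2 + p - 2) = p*(p - 3)/(p^2 + p - 2)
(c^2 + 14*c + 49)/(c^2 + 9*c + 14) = (c + 7)/(c + 2)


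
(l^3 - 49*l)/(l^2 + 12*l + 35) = l*(l - 7)/(l + 5)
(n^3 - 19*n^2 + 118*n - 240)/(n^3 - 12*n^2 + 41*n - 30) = (n - 8)/(n - 1)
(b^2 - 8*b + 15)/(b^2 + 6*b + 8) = (b^2 - 8*b + 15)/(b^2 + 6*b + 8)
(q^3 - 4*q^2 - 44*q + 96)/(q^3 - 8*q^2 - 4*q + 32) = (q + 6)/(q + 2)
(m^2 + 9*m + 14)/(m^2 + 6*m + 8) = (m + 7)/(m + 4)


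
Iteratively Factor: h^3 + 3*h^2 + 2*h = (h + 2)*(h^2 + h) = (h + 1)*(h + 2)*(h)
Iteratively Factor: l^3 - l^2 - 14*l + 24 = (l + 4)*(l^2 - 5*l + 6) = (l - 3)*(l + 4)*(l - 2)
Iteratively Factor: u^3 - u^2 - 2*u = (u)*(u^2 - u - 2) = u*(u - 2)*(u + 1)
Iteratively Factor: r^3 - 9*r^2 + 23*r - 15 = (r - 3)*(r^2 - 6*r + 5) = (r - 5)*(r - 3)*(r - 1)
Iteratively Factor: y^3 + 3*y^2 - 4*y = (y + 4)*(y^2 - y) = y*(y + 4)*(y - 1)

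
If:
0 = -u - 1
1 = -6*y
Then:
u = -1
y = -1/6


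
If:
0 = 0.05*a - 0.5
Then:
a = 10.00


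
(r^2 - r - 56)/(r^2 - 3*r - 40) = (r + 7)/(r + 5)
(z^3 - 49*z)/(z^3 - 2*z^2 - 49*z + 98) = z/(z - 2)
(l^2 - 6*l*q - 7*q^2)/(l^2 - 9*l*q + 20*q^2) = (l^2 - 6*l*q - 7*q^2)/(l^2 - 9*l*q + 20*q^2)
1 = 1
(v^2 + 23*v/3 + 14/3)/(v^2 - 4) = (3*v^2 + 23*v + 14)/(3*(v^2 - 4))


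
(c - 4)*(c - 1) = c^2 - 5*c + 4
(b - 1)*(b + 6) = b^2 + 5*b - 6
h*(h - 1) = h^2 - h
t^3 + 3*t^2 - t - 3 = (t - 1)*(t + 1)*(t + 3)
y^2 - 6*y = y*(y - 6)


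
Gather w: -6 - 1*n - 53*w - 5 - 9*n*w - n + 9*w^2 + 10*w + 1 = -2*n + 9*w^2 + w*(-9*n - 43) - 10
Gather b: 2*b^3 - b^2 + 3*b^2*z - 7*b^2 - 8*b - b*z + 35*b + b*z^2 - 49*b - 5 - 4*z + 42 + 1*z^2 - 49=2*b^3 + b^2*(3*z - 8) + b*(z^2 - z - 22) + z^2 - 4*z - 12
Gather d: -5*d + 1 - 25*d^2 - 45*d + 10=-25*d^2 - 50*d + 11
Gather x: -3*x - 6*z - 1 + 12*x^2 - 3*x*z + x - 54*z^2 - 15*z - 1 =12*x^2 + x*(-3*z - 2) - 54*z^2 - 21*z - 2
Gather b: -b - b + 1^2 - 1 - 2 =-2*b - 2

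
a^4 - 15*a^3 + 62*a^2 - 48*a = a*(a - 8)*(a - 6)*(a - 1)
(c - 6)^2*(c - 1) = c^3 - 13*c^2 + 48*c - 36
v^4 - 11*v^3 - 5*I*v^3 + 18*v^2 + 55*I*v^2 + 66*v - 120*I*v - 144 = (v - 8)*(v - 3)*(v - 3*I)*(v - 2*I)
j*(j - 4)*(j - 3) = j^3 - 7*j^2 + 12*j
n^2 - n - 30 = (n - 6)*(n + 5)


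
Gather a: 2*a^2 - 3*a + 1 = 2*a^2 - 3*a + 1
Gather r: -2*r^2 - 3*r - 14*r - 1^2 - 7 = -2*r^2 - 17*r - 8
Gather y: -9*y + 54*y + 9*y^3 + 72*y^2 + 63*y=9*y^3 + 72*y^2 + 108*y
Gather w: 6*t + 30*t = 36*t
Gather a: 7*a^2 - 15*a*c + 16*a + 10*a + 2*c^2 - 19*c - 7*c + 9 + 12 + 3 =7*a^2 + a*(26 - 15*c) + 2*c^2 - 26*c + 24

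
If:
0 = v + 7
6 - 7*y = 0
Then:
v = -7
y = 6/7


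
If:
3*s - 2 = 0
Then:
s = 2/3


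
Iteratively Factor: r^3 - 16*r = (r - 4)*(r^2 + 4*r) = (r - 4)*(r + 4)*(r)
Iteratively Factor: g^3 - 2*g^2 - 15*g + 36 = (g - 3)*(g^2 + g - 12) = (g - 3)*(g + 4)*(g - 3)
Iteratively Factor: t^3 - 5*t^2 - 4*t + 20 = (t - 5)*(t^2 - 4) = (t - 5)*(t + 2)*(t - 2)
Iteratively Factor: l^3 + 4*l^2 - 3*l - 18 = (l - 2)*(l^2 + 6*l + 9) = (l - 2)*(l + 3)*(l + 3)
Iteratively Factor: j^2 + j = (j)*(j + 1)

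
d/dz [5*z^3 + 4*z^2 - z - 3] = 15*z^2 + 8*z - 1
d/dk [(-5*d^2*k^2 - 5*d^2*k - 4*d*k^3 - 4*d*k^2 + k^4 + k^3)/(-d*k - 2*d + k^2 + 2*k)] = (k*(-d + 2*k + 2)*(5*d^2*k + 5*d^2 + 4*d*k^2 + 4*d*k - k^3 - k^2) + (d*k + 2*d - k^2 - 2*k)*(10*d^2*k + 5*d^2 + 12*d*k^2 + 8*d*k - 4*k^3 - 3*k^2))/(d*k + 2*d - k^2 - 2*k)^2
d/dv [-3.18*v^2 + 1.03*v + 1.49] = 1.03 - 6.36*v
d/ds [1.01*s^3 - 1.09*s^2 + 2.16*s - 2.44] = 3.03*s^2 - 2.18*s + 2.16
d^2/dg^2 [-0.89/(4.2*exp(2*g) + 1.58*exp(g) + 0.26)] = (-0.89*(8.4*exp(g) + 1.58)*(16.8*exp(g) + 3.16)*exp(g) + (14.952*exp(g) + 1.4062)*(4.2*exp(2*g) + 1.58*exp(g) + 0.26))*exp(g)/(4.2*exp(2*g) + 1.58*exp(g) + 0.26)^3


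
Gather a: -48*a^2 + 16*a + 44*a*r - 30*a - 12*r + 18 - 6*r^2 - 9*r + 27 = -48*a^2 + a*(44*r - 14) - 6*r^2 - 21*r + 45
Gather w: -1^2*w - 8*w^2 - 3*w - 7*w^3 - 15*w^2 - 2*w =-7*w^3 - 23*w^2 - 6*w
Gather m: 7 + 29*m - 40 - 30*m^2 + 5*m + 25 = -30*m^2 + 34*m - 8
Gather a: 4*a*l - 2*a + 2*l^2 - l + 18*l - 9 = a*(4*l - 2) + 2*l^2 + 17*l - 9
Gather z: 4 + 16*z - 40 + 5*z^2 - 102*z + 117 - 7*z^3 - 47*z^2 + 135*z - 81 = -7*z^3 - 42*z^2 + 49*z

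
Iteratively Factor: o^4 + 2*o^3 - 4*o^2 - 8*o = (o + 2)*(o^3 - 4*o) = o*(o + 2)*(o^2 - 4) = o*(o - 2)*(o + 2)*(o + 2)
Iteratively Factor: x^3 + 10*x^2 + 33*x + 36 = (x + 3)*(x^2 + 7*x + 12) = (x + 3)^2*(x + 4)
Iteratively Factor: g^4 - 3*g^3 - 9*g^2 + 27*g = (g)*(g^3 - 3*g^2 - 9*g + 27) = g*(g - 3)*(g^2 - 9) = g*(g - 3)*(g + 3)*(g - 3)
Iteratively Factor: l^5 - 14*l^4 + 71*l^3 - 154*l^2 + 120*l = (l - 5)*(l^4 - 9*l^3 + 26*l^2 - 24*l) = (l - 5)*(l - 4)*(l^3 - 5*l^2 + 6*l) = (l - 5)*(l - 4)*(l - 3)*(l^2 - 2*l) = (l - 5)*(l - 4)*(l - 3)*(l - 2)*(l)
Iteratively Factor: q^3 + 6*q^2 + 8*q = (q + 4)*(q^2 + 2*q) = (q + 2)*(q + 4)*(q)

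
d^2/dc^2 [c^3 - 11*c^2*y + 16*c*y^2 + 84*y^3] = 6*c - 22*y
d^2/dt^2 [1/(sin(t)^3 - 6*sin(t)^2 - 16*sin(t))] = (-9*sin(t)^3 + 66*sin(t)^2 - 100*sin(t) - 384 - 136/sin(t) + 576/sin(t)^2 + 512/sin(t)^3)/((sin(t) - 8)^3*(sin(t) + 2)^3)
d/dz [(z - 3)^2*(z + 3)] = 3*(z - 3)*(z + 1)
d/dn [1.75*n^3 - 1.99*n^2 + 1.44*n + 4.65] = 5.25*n^2 - 3.98*n + 1.44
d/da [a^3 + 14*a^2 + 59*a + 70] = 3*a^2 + 28*a + 59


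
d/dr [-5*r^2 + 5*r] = 5 - 10*r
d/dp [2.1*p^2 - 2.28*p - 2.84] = 4.2*p - 2.28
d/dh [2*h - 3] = 2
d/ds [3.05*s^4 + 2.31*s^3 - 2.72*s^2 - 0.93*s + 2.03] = 12.2*s^3 + 6.93*s^2 - 5.44*s - 0.93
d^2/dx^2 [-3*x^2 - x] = -6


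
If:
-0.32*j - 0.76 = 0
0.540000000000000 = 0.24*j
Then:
No Solution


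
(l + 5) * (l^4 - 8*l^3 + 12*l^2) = l^5 - 3*l^4 - 28*l^3 + 60*l^2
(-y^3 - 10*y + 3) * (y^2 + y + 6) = -y^5 - y^4 - 16*y^3 - 7*y^2 - 57*y + 18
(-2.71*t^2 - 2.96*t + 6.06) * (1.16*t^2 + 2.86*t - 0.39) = -3.1436*t^4 - 11.1842*t^3 - 0.379100000000001*t^2 + 18.486*t - 2.3634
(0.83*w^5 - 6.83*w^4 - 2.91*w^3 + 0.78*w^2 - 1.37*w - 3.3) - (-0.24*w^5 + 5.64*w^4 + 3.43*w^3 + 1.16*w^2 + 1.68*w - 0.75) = 1.07*w^5 - 12.47*w^4 - 6.34*w^3 - 0.38*w^2 - 3.05*w - 2.55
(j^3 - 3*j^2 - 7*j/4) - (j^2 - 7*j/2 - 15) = j^3 - 4*j^2 + 7*j/4 + 15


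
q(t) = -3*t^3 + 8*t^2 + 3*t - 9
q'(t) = -9*t^2 + 16*t + 3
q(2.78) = -3.29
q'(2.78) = -22.08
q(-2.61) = 91.01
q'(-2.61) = -100.07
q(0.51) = -5.79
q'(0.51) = 8.82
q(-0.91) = -2.84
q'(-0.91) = -19.01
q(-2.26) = 59.71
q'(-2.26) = -79.13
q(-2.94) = 127.57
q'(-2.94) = -121.83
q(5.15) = -191.14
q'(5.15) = -153.30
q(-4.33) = 371.55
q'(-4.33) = -235.02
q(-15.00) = 11871.00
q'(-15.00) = -2262.00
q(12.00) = -4005.00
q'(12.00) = -1101.00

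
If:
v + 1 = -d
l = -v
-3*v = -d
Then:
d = -3/4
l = 1/4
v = -1/4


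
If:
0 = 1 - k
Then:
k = 1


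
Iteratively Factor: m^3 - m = (m)*(m^2 - 1) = m*(m + 1)*(m - 1)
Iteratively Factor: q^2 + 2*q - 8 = (q + 4)*(q - 2)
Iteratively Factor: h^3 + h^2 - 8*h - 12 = (h + 2)*(h^2 - h - 6) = (h - 3)*(h + 2)*(h + 2)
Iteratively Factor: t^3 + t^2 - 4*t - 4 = (t + 2)*(t^2 - t - 2) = (t - 2)*(t + 2)*(t + 1)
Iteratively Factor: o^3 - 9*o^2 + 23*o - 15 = (o - 1)*(o^2 - 8*o + 15) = (o - 5)*(o - 1)*(o - 3)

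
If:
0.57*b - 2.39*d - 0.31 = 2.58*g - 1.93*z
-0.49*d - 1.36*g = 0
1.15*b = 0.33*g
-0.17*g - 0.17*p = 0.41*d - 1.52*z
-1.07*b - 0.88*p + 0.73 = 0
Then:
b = 0.01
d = -0.12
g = 0.04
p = 0.81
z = 0.06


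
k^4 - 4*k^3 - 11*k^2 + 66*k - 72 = (k - 3)^2*(k - 2)*(k + 4)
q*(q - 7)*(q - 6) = q^3 - 13*q^2 + 42*q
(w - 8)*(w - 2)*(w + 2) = w^3 - 8*w^2 - 4*w + 32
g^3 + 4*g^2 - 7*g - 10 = (g - 2)*(g + 1)*(g + 5)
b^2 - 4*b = b*(b - 4)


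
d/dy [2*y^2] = 4*y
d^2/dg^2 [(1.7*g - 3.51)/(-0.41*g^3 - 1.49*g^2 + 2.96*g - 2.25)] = (-1.71462*g^5 + 0.849191999999997*g^4 + 22.633564*g^3 + 40.01589*g^2 - 78.115374*g + 15.327882)/(0.068921*g^9 + 0.751407*g^8 + 1.237995*g^7 - 6.40696*g^6 - 0.690570000000001*g^5 + 37.766427*g^4 - 79.247861*g^3 + 81.770175*g^2 - 44.955*g + 11.390625)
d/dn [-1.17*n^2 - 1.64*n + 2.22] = -2.34*n - 1.64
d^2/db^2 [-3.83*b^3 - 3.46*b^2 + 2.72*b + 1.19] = -22.98*b - 6.92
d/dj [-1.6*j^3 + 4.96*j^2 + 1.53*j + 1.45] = -4.8*j^2 + 9.92*j + 1.53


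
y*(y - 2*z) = y^2 - 2*y*z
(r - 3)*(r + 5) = r^2 + 2*r - 15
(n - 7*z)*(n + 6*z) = n^2 - n*z - 42*z^2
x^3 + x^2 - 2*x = x*(x - 1)*(x + 2)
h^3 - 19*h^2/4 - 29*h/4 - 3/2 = (h - 6)*(h + 1/4)*(h + 1)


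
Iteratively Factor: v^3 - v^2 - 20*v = (v + 4)*(v^2 - 5*v) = (v - 5)*(v + 4)*(v)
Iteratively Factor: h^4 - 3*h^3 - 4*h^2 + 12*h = (h)*(h^3 - 3*h^2 - 4*h + 12) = h*(h + 2)*(h^2 - 5*h + 6) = h*(h - 2)*(h + 2)*(h - 3)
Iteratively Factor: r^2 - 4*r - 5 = (r - 5)*(r + 1)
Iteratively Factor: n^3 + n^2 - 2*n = (n + 2)*(n^2 - n) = (n - 1)*(n + 2)*(n)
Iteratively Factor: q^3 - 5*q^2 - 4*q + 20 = (q - 5)*(q^2 - 4) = (q - 5)*(q + 2)*(q - 2)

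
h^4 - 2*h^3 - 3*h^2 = h^2*(h - 3)*(h + 1)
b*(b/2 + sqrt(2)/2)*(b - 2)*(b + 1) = b^4/2 - b^3/2 + sqrt(2)*b^3/2 - b^2 - sqrt(2)*b^2/2 - sqrt(2)*b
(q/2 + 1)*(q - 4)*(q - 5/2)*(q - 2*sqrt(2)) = q^4/2 - 9*q^3/4 - sqrt(2)*q^3 - 3*q^2/2 + 9*sqrt(2)*q^2/2 + 3*sqrt(2)*q + 10*q - 20*sqrt(2)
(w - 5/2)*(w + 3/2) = w^2 - w - 15/4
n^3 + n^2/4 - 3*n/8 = n*(n - 1/2)*(n + 3/4)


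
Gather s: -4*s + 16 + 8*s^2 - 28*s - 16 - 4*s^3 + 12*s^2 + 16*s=-4*s^3 + 20*s^2 - 16*s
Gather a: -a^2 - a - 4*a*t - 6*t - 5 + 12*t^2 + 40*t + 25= -a^2 + a*(-4*t - 1) + 12*t^2 + 34*t + 20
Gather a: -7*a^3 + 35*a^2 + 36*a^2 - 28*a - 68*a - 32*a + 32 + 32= -7*a^3 + 71*a^2 - 128*a + 64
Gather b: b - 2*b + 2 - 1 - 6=-b - 5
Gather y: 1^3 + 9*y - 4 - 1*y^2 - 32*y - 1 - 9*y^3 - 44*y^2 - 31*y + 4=-9*y^3 - 45*y^2 - 54*y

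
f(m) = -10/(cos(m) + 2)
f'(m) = -10*sin(m)/(cos(m) + 2)^2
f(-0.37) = -3.41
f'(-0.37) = 0.42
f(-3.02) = -9.93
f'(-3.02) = 1.20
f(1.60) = -5.07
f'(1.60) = -2.57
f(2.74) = -9.26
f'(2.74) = -3.35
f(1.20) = -4.23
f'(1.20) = -1.67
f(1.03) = -3.98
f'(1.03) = -1.36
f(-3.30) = -9.88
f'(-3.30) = -1.54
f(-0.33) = -3.39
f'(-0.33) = 0.37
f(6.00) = -3.38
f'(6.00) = 0.32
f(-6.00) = -3.38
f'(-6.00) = -0.32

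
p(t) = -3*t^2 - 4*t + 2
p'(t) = -6*t - 4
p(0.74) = -2.60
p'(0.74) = -8.44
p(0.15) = 1.33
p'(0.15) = -4.90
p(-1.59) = 0.78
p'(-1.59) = 5.54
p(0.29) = 0.59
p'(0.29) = -5.74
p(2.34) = -23.79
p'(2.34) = -18.04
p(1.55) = -11.41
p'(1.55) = -13.30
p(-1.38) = 1.81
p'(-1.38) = 4.28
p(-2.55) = -7.31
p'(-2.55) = 11.30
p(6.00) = -130.00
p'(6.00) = -40.00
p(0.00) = 2.00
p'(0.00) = -4.00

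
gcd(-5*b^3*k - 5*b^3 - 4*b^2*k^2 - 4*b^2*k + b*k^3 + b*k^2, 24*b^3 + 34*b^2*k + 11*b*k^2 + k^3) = b + k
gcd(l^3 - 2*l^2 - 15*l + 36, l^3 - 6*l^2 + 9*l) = l^2 - 6*l + 9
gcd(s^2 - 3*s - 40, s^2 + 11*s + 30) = s + 5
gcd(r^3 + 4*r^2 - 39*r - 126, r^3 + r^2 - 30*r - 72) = r^2 - 3*r - 18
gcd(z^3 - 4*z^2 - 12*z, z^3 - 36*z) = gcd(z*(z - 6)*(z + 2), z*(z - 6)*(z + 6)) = z^2 - 6*z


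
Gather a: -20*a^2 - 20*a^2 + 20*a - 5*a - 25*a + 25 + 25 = -40*a^2 - 10*a + 50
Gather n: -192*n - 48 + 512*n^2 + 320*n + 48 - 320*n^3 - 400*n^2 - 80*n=-320*n^3 + 112*n^2 + 48*n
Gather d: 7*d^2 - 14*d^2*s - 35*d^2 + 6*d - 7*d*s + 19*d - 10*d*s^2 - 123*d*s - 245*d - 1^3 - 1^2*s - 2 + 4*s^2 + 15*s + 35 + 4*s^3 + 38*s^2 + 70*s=d^2*(-14*s - 28) + d*(-10*s^2 - 130*s - 220) + 4*s^3 + 42*s^2 + 84*s + 32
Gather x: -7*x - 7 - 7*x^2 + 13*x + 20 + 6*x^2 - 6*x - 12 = 1 - x^2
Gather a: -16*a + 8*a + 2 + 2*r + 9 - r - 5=-8*a + r + 6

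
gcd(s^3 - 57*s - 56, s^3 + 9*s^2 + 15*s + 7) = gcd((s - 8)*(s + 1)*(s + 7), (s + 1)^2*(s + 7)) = s^2 + 8*s + 7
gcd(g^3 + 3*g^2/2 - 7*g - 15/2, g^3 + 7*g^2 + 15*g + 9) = g^2 + 4*g + 3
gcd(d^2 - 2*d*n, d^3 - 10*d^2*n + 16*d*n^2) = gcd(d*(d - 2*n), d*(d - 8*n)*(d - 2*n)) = d^2 - 2*d*n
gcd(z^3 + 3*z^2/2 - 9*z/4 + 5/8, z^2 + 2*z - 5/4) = z^2 + 2*z - 5/4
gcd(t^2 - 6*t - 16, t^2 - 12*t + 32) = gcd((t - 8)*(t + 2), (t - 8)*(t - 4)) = t - 8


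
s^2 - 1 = (s - 1)*(s + 1)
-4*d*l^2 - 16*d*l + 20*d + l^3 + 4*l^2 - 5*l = (-4*d + l)*(l - 1)*(l + 5)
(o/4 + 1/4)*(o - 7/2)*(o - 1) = o^3/4 - 7*o^2/8 - o/4 + 7/8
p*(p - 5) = p^2 - 5*p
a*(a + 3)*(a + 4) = a^3 + 7*a^2 + 12*a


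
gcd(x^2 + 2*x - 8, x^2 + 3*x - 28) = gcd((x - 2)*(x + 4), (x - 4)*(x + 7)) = 1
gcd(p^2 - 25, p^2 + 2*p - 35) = p - 5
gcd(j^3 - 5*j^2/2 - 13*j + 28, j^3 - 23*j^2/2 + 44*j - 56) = j - 4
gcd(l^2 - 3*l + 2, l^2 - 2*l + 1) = l - 1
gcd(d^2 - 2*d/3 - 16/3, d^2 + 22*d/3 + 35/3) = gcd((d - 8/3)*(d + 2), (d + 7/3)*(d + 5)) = 1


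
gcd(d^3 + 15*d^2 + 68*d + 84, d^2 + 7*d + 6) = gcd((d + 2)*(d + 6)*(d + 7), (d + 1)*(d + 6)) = d + 6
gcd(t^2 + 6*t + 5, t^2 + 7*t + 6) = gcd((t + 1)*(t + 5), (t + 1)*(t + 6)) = t + 1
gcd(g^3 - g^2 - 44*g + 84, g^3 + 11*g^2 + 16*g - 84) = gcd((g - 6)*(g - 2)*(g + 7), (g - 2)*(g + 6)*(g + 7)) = g^2 + 5*g - 14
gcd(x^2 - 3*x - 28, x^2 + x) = 1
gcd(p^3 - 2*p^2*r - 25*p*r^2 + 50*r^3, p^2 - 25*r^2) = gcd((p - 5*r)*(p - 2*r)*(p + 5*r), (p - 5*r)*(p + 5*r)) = p^2 - 25*r^2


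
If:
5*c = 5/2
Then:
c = 1/2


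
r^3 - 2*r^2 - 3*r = r*(r - 3)*(r + 1)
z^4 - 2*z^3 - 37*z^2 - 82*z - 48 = (z - 8)*(z + 1)*(z + 2)*(z + 3)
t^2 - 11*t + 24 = (t - 8)*(t - 3)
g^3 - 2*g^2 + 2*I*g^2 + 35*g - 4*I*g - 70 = (g - 2)*(g - 5*I)*(g + 7*I)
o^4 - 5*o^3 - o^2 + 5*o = o*(o - 5)*(o - 1)*(o + 1)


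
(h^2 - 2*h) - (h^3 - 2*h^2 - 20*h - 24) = -h^3 + 3*h^2 + 18*h + 24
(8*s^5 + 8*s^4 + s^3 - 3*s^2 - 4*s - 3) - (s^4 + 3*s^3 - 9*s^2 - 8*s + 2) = 8*s^5 + 7*s^4 - 2*s^3 + 6*s^2 + 4*s - 5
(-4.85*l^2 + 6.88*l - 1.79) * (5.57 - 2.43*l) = 11.7855*l^3 - 43.7329*l^2 + 42.6713*l - 9.9703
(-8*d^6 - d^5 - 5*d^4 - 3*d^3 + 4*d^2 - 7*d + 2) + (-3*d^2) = -8*d^6 - d^5 - 5*d^4 - 3*d^3 + d^2 - 7*d + 2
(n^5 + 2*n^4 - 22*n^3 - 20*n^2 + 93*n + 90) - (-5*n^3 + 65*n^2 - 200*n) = n^5 + 2*n^4 - 17*n^3 - 85*n^2 + 293*n + 90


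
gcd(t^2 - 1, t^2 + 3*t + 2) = t + 1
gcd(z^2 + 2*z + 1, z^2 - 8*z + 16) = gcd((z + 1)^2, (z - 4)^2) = 1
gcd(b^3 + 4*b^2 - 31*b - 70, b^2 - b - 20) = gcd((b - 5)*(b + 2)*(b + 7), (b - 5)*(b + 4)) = b - 5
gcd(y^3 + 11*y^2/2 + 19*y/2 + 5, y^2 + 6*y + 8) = y + 2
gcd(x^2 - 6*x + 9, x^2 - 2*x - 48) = 1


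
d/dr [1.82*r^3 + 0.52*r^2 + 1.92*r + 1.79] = 5.46*r^2 + 1.04*r + 1.92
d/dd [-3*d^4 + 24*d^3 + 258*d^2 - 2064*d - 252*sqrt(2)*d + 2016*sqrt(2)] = -12*d^3 + 72*d^2 + 516*d - 2064 - 252*sqrt(2)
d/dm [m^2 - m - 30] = 2*m - 1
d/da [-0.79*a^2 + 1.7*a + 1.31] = 1.7 - 1.58*a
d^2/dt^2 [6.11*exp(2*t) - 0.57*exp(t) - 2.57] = (24.44*exp(t) - 0.57)*exp(t)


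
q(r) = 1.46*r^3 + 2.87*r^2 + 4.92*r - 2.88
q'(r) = 4.38*r^2 + 5.74*r + 4.92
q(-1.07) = -6.65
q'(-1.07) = 3.79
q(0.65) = 1.93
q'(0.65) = 10.50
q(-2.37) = -17.86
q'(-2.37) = 15.92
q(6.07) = 459.26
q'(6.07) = 201.14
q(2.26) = 39.75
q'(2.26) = 40.26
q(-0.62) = -5.18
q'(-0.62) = 3.04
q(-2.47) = -19.52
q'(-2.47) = 17.46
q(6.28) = 502.81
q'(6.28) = 213.71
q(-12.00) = -2171.52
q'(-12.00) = 566.76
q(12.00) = 2992.32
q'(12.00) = 704.52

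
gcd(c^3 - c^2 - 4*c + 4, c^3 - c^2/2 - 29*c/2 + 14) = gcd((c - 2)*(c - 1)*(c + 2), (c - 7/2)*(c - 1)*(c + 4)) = c - 1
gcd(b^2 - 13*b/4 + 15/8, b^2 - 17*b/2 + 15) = b - 5/2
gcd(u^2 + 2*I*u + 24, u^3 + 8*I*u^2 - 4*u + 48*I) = u + 6*I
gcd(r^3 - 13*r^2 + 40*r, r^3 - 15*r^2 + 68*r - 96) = r - 8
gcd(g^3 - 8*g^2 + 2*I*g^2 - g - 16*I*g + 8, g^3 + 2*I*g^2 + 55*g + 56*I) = g + I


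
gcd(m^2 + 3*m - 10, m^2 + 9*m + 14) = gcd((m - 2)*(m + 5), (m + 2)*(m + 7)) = 1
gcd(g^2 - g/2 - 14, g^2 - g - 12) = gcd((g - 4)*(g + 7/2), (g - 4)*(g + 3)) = g - 4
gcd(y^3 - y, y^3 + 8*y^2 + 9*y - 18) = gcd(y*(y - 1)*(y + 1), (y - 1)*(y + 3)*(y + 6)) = y - 1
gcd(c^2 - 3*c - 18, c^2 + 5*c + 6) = c + 3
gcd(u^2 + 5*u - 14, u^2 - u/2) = 1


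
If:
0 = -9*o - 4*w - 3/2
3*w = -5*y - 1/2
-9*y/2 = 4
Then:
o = -365/486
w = 71/54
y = -8/9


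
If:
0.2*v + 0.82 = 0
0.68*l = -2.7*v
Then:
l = 16.28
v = -4.10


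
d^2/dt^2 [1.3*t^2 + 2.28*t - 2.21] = 2.60000000000000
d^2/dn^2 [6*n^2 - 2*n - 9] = 12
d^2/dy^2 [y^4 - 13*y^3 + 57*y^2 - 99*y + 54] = 12*y^2 - 78*y + 114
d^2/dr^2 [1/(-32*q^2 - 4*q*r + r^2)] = 2*(-32*q^2 - 4*q*r + r^2 - 4*(2*q - r)^2)/(32*q^2 + 4*q*r - r^2)^3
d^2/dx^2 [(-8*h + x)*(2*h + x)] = 2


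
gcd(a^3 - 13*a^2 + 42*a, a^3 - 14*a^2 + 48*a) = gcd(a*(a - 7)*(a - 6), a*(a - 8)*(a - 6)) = a^2 - 6*a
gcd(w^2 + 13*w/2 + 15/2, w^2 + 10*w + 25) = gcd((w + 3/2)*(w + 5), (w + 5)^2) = w + 5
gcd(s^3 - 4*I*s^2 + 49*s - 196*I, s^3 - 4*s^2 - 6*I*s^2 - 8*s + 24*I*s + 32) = s - 4*I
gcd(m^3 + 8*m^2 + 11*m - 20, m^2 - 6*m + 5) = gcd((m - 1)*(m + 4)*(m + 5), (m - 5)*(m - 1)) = m - 1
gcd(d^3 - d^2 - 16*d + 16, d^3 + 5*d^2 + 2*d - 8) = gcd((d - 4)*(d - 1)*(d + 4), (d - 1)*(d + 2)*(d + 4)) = d^2 + 3*d - 4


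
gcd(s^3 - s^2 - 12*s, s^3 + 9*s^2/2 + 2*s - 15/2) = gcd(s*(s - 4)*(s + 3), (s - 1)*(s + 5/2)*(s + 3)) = s + 3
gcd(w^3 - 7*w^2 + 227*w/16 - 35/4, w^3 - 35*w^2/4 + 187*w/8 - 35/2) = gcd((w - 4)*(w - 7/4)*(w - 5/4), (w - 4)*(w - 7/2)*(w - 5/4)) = w^2 - 21*w/4 + 5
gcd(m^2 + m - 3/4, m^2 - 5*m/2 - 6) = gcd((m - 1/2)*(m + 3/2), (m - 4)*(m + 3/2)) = m + 3/2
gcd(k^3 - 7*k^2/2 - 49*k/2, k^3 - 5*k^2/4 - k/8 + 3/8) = 1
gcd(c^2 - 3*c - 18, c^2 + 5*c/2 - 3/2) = c + 3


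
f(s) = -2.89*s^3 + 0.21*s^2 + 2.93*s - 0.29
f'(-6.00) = -311.71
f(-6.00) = 613.93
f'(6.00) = -306.67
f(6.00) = -599.39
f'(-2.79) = -65.73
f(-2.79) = 55.93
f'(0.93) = -4.18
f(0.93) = 0.29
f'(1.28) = -10.74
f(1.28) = -2.26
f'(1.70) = -21.41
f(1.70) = -8.90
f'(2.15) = -36.24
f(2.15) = -21.74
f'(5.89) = -295.38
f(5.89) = -566.28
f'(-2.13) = -37.30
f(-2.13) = 22.35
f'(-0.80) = -2.95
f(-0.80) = -1.02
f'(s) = -8.67*s^2 + 0.42*s + 2.93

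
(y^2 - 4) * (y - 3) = y^3 - 3*y^2 - 4*y + 12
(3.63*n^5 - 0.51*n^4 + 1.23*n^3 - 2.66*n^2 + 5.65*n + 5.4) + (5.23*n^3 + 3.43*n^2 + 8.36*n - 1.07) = 3.63*n^5 - 0.51*n^4 + 6.46*n^3 + 0.77*n^2 + 14.01*n + 4.33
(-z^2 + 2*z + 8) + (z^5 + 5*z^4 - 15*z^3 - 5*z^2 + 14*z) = z^5 + 5*z^4 - 15*z^3 - 6*z^2 + 16*z + 8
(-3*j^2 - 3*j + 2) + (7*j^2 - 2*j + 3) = 4*j^2 - 5*j + 5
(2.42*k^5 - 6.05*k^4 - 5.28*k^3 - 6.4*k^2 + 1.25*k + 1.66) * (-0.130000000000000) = -0.3146*k^5 + 0.7865*k^4 + 0.6864*k^3 + 0.832*k^2 - 0.1625*k - 0.2158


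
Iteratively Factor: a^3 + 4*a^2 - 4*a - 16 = (a + 2)*(a^2 + 2*a - 8) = (a + 2)*(a + 4)*(a - 2)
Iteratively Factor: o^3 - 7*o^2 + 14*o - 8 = (o - 4)*(o^2 - 3*o + 2) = (o - 4)*(o - 1)*(o - 2)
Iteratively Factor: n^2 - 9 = (n + 3)*(n - 3)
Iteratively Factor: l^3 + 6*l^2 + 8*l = (l)*(l^2 + 6*l + 8) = l*(l + 4)*(l + 2)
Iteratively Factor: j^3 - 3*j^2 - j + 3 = (j + 1)*(j^2 - 4*j + 3) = (j - 1)*(j + 1)*(j - 3)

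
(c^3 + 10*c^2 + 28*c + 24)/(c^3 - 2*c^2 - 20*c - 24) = (c + 6)/(c - 6)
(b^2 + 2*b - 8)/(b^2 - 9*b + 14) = (b + 4)/(b - 7)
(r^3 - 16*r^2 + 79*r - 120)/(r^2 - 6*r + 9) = (r^2 - 13*r + 40)/(r - 3)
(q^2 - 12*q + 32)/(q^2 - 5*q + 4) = (q - 8)/(q - 1)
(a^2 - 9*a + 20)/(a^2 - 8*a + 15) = (a - 4)/(a - 3)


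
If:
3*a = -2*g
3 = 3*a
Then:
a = 1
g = -3/2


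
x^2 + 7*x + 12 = (x + 3)*(x + 4)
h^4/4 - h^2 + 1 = (h/2 + sqrt(2)/2)^2*(h - sqrt(2))^2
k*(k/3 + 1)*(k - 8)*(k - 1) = k^4/3 - 2*k^3 - 19*k^2/3 + 8*k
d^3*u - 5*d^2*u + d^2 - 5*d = d*(d - 5)*(d*u + 1)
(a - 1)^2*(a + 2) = a^3 - 3*a + 2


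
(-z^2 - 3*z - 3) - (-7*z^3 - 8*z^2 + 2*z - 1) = 7*z^3 + 7*z^2 - 5*z - 2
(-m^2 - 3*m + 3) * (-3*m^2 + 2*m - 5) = 3*m^4 + 7*m^3 - 10*m^2 + 21*m - 15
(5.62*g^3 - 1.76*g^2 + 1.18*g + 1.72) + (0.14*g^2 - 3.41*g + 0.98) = 5.62*g^3 - 1.62*g^2 - 2.23*g + 2.7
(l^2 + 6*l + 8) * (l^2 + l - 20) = l^4 + 7*l^3 - 6*l^2 - 112*l - 160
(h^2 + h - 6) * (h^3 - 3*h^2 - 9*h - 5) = h^5 - 2*h^4 - 18*h^3 + 4*h^2 + 49*h + 30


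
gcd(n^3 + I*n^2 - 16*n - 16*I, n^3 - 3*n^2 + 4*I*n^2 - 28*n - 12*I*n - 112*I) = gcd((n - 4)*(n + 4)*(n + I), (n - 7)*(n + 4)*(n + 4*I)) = n + 4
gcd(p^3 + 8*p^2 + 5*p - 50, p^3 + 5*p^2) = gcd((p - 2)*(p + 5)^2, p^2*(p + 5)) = p + 5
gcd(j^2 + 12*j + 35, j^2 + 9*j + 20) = j + 5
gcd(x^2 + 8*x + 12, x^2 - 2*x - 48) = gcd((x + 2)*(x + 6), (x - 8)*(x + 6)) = x + 6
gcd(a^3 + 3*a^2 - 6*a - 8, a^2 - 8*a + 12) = a - 2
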